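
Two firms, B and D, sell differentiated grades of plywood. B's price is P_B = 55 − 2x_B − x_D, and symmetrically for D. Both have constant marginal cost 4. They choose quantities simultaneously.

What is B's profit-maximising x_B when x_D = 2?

12.25

Firm B's profit: π = x_B(55 − 2x_B − x_D) − 4x_B.
∂π/∂x_B = 51 − 4x_B − x_D = 0 ⇒ x_B = 12.75 − 0.25x_D.
At x_D = 2: x_B = 12.75 − 0.25·2 = 12.25.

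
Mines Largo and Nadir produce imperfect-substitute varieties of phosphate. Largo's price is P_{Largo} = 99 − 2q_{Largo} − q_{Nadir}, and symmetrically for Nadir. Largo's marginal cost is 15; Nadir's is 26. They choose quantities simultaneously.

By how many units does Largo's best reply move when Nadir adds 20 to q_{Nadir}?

Mine Largo's profit: π = q_{Largo}(99 − 2q_{Largo} − q_{Nadir}) − 15q_{Largo}.
∂π/∂q_{Largo} = 84 − 4q_{Largo} − q_{Nadir} = 0 ⇒ q_{Largo} = 21 − 0.25q_{Nadir}.
The reaction-function slope is −0.25, so a 20-unit rise in q_{Nadir} moves q_{Largo} by −0.25 × 20 = −5. Largo's best response falls — the actions are strategic substitutes.

-5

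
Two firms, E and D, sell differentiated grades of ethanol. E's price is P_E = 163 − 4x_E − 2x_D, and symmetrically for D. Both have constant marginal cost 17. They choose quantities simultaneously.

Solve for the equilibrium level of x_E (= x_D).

Firm E's profit: π = x_E(163 − 4x_E − 2x_D) − 17x_E.
∂π/∂x_E = 146 − 8x_E − 2x_D = 0 ⇒ x_E = 18.25 − 0.25x_D.
By symmetry x_D = x_E; substituting into the reaction function, 1.25x_E = 18.25 and x_E = 14.6.

14.6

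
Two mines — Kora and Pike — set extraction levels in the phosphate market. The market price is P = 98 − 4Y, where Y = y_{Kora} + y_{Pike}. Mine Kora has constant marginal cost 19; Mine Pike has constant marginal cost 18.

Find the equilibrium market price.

45

Mine Kora's profit: π = y_{Kora}(98 − 4(y_{Kora} + y_{Pike})) − 19y_{Kora}.
∂π/∂y_{Kora} = 79 − 8y_{Kora} − 4y_{Pike} = 0, so y_{Kora} = 9.875 − 0.5y_{Pike}.
By the same steps for Pike: y_{Pike} = 10 − 0.5y_{Kora}.
Substituting the second reaction function into the first: y_{Kora} = 9.875 − 0.5(10 − 0.5y_{Kora}), which gives 0.75y_{Kora} = 4.875 ⇒ y_{Kora} = 6.5.
Then y_{Pike} = 10 − 0.5·6.5 = 6.75.
Equilibrium price: P = 98 − 4·13.25 = 45.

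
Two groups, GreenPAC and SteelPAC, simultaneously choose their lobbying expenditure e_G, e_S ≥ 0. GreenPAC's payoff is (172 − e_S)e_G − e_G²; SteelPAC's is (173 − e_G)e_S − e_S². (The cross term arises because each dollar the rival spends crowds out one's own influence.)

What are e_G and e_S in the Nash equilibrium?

Expanding GreenPAC's payoff: 172e_G − e_Se_G − e_G².
∂π/∂e_G = 172 − e_S − 2e_G = 0, so e_G = 86 − 0.5e_S.
Likewise for SteelPAC: e_S = 86.5 − 0.5e_G.
Solving the two reaction functions simultaneously: (1 − (−0.5)(−0.5))e_G = 86 − 0.5·86.5, so 0.75e_G = 42.75 and e_G = 57.
Then e_S = 86.5 − 0.5·57 = 58.

57, 58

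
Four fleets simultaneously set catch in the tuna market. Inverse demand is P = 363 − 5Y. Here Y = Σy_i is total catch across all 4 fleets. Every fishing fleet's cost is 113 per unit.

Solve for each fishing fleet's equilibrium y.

10

A representative fishing fleet's profit is π_i = y_i(363 − 5Y) − 113y_i, with Y = y_i + Σ_{j≠i} y_j.
First-order condition: 250 − 10y_i − 5Σ_{j≠i} y_j = 0.
In a symmetric equilibrium every fishing fleet chooses the same y, so Σ_{j≠i} y_j = 3y. The condition becomes 250 − 25y = 0, giving y = 250/25 = 10.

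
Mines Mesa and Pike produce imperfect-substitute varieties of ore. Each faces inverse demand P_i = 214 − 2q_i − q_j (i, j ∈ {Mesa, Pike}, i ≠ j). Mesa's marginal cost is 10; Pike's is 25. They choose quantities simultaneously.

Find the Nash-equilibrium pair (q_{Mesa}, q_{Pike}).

Mine Mesa's profit: π = q_{Mesa}(214 − 2q_{Mesa} − q_{Pike}) − 10q_{Mesa}.
∂π/∂q_{Mesa} = 204 − 4q_{Mesa} − q_{Pike} = 0 ⇒ q_{Mesa} = 51 − 0.25q_{Pike}.
Similarly q_{Pike} = 47.25 − 0.25q_{Mesa}.
Solving the two reaction functions simultaneously: (1 − (−0.25)(−0.25))q_{Mesa} = 51 − 0.25·47.25, so 0.9375q_{Mesa} = 39.1875 and q_{Mesa} = 41.8.
Then q_{Pike} = 47.25 − 0.25·41.8 = 36.8.

41.8, 36.8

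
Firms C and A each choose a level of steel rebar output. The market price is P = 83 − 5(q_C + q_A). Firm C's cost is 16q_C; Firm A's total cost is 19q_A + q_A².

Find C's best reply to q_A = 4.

Firm C's profit: π = q_C(83 − 5(q_C + q_A)) − 16q_C.
∂π/∂q_C = 67 − 10q_C − 5q_A = 0, so q_C = 6.7 − 0.5q_A.
At q_A = 4: q_C = 6.7 − 0.5·4 = 4.7.

4.7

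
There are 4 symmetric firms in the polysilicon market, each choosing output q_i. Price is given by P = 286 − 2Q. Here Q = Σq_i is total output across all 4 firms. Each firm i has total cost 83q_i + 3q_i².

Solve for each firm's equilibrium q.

A representative firm's profit is π_i = q_i(286 − 2Q) − 83q_i − 3q_i², with Q = q_i + Σ_{j≠i} q_j.
First-order condition: 203 − 10q_i − 2Σ_{j≠i} q_j = 0.
In a symmetric equilibrium every firm chooses the same q, so Σ_{j≠i} q_j = 3q. The condition becomes 203 − 16q = 0, giving q = 203/16 = 12.6875.

12.6875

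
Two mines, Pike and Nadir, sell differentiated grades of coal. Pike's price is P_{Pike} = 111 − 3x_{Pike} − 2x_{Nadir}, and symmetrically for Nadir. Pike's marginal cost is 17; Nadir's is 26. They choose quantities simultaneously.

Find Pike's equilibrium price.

53.9375

Mine Pike's profit: π = x_{Pike}(111 − 3x_{Pike} − 2x_{Nadir}) − 17x_{Pike}.
∂π/∂x_{Pike} = 94 − 6x_{Pike} − 2x_{Nadir} = 0 ⇒ x_{Pike} = 47/3 − (1/3)x_{Nadir}.
Similarly x_{Nadir} = 85/6 − (1/3)x_{Pike}.
Substituting the second reaction function into the first: x_{Pike} = 47/3 − (1/3)(85/6 − (1/3)x_{Pike}), which gives (8/9)x_{Pike} = 197/18 ⇒ x_{Pike} = 12.3125.
Then x_{Nadir} = 85/6 − (1/3)·12.3125 = 10.0625.
P_{Pike} = 111 − 3·12.3125 − 2·10.0625 = 53.9375.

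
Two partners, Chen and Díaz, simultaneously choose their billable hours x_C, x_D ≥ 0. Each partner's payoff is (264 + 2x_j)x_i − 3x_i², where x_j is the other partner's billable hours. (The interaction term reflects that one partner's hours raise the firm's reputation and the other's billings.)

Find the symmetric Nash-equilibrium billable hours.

Chen's payoff is (264 + 2x_D)x_C − 3x_C².
∂π/∂x_C = 264 + 2x_D − 6x_C = 0, so x_C = 44 + (1/3)x_D.
Setting x_C = x_D in the reaction function: x_C = 44 + (1/3)x_C, so x_C = 44 / (2/3) = 66.

66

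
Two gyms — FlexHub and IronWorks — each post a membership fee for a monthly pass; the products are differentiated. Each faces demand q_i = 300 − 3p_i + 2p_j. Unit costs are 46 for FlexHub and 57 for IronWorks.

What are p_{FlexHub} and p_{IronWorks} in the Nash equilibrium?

FlexHub's profit: π = (p_{FlexHub} − 46)(300 − 3p_{FlexHub} + 2p_{IronWorks}).
∂π/∂p_{FlexHub} = 438 − 6p_{FlexHub} + 2p_{IronWorks} = 0 ⇒ p_{FlexHub} = 73 + (1/3)p_{IronWorks}.
Similarly p_{IronWorks} = 78.5 + (1/3)p_{FlexHub}.
Substituting the second reaction function into the first: p_{FlexHub} = 73 + (1/3)(78.5 + (1/3)p_{FlexHub}), which gives (8/9)p_{FlexHub} = 595/6 ⇒ p_{FlexHub} = 111.5625.
Then p_{IronWorks} = 78.5 + (1/3)·111.5625 = 115.6875.

111.5625, 115.6875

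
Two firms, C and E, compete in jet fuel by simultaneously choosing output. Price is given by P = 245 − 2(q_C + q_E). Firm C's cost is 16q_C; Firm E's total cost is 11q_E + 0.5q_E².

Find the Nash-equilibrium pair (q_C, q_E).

Firm C's profit: π = q_C(245 − 2(q_C + q_E)) − 16q_C.
∂π/∂q_C = 229 − 4q_C − 2q_E = 0, so q_C = 57.25 − 0.5q_E.
For E: ∂π/∂q_E = 234 − 5q_E − 2q_C = 0 ⇒ q_E = 46.8 − 0.4q_C.
Substituting the second reaction function into the first: q_C = 57.25 − 0.5(46.8 − 0.4q_C), which gives 0.8q_C = 33.85 ⇒ q_C = 42.3125.
Then q_E = 46.8 − 0.4·42.3125 = 29.875.

42.3125, 29.875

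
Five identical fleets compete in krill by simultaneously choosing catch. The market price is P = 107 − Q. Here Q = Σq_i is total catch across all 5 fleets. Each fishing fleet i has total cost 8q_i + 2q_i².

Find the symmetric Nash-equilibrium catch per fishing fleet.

A representative fishing fleet's profit is π_i = q_i(107 − Q) − 8q_i − 2q_i², with Q = q_i + Σ_{j≠i} q_j.
First-order condition: 99 − 6q_i − Σ_{j≠i} q_j = 0.
With identical fishing fleets, set every q_j = q: then 99 − 6q − 4q = 0, i.e. q = 99/10 = 9.9.

9.9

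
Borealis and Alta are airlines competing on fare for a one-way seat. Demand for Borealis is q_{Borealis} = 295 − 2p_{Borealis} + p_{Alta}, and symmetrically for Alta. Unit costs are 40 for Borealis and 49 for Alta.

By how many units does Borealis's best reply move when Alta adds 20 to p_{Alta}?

Borealis's profit: π = (p_{Borealis} − 40)(295 − 2p_{Borealis} + p_{Alta}).
∂π/∂p_{Borealis} = 375 − 4p_{Borealis} + p_{Alta} = 0 ⇒ p_{Borealis} = 93.75 + 0.25p_{Alta}.
The reaction-function slope is 0.25, so a 20-unit rise in p_{Alta} moves p_{Borealis} by 0.25 × 20 = 5. Borealis's best response rises — the actions are strategic complements.

5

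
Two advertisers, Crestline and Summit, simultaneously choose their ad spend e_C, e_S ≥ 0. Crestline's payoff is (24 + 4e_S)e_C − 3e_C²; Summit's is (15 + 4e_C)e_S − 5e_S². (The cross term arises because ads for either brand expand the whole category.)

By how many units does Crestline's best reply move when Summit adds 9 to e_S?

6

Expanding Crestline's payoff: 24e_C + 4e_Se_C − 3e_C².
∂π/∂e_C = 24 + 4e_S − 6e_C = 0, so e_C = 4 + (2/3)e_S.
The reaction-function slope is 2/3, so a 9-unit rise in e_S moves e_C by 2/3 × 9 = 6. Crestline's best response rises — the actions are strategic complements.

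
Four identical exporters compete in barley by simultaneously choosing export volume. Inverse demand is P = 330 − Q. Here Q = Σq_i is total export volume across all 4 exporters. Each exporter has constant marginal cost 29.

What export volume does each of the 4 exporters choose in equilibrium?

60.2

A representative exporter's profit is π_i = q_i(330 − Q) − 29q_i, with Q = q_i + Σ_{j≠i} q_j.
First-order condition: 301 − 2q_i − Σ_{j≠i} q_j = 0.
Imposing symmetry (q_j = q for all j) turns Σ_{j≠i} q_j into 3q, so 301 = 5q and q = 60.2.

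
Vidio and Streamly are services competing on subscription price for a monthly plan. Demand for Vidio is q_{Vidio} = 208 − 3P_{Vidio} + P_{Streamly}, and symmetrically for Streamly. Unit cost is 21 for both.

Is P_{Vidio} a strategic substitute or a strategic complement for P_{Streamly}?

Vidio's profit: π = (P_{Vidio} − 21)(208 − 3P_{Vidio} + P_{Streamly}).
∂π/∂P_{Vidio} = 271 − 6P_{Vidio} + P_{Streamly} = 0 ⇒ P_{Vidio} = 271/6 + (1/6)P_{Streamly}.
The best-response slope dP_{Vidio}/dP_{Streamly} = 1/6 > 0: the reaction function is upward-sloping, so the choices are strategic complements.

strategic complements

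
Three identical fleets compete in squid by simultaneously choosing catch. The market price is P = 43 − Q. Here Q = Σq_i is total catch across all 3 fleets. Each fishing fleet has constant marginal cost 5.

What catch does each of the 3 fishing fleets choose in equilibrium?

9.5

A representative fishing fleet's profit is π_i = q_i(43 − Q) − 5q_i, with Q = q_i + Σ_{j≠i} q_j.
First-order condition: 38 − 2q_i − Σ_{j≠i} q_j = 0.
In a symmetric equilibrium every fishing fleet chooses the same q, so Σ_{j≠i} q_j = 2q. The condition becomes 38 − 4q = 0, giving q = 38/4 = 9.5.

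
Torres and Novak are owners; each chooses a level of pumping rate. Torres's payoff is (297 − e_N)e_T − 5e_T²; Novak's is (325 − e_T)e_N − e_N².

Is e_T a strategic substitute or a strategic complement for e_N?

Expanding Torres's payoff: 297e_T − e_Ne_T − 5e_T².
∂π/∂e_T = 297 − e_N − 10e_T = 0, so e_T = 29.7 − 0.1e_N.
The best-response slope de_T/de_N = −0.1 < 0: the reaction function is downward-sloping, so the choices are strategic substitutes.

strategic substitutes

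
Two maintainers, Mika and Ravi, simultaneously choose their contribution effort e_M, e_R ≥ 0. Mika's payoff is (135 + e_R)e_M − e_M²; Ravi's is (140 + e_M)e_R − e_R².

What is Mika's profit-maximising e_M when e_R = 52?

Expanding Mika's payoff: 135e_M + e_Re_M − e_M².
∂π/∂e_M = 135 + e_R − 2e_M = 0, so e_M = 67.5 + 0.5e_R.
At e_R = 52: e_M = 67.5 + 0.5·52 = 93.5.

93.5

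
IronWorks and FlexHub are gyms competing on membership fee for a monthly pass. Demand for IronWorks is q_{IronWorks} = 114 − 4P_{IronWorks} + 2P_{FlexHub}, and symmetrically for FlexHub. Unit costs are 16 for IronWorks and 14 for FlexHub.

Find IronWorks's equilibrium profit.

IronWorks's profit: π = (P_{IronWorks} − 16)(114 − 4P_{IronWorks} + 2P_{FlexHub}).
∂π/∂P_{IronWorks} = 178 − 8P_{IronWorks} + 2P_{FlexHub} = 0 ⇒ P_{IronWorks} = 22.25 + 0.25P_{FlexHub}.
Similarly P_{FlexHub} = 21.25 + 0.25P_{IronWorks}.
Substituting the second reaction function into the first: P_{IronWorks} = 22.25 + 0.25(21.25 + 0.25P_{IronWorks}), which gives 0.9375P_{IronWorks} = 27.5625 ⇒ P_{IronWorks} = 29.4.
Then P_{FlexHub} = 21.25 + 0.25·29.4 = 28.6.
q_{IronWorks} = 114 − 4·29.4 + 2·28.6 = 53.6.
Profit = (29.4 − 16)·53.6 = 718.24.

718.24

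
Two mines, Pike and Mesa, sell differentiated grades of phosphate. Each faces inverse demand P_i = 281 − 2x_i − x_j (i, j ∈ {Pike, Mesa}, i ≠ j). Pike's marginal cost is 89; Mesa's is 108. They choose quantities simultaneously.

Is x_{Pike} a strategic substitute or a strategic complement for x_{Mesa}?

Mine Pike's profit: π = x_{Pike}(281 − 2x_{Pike} − x_{Mesa}) − 89x_{Pike}.
∂π/∂x_{Pike} = 192 − 4x_{Pike} − x_{Mesa} = 0 ⇒ x_{Pike} = 48 − 0.25x_{Mesa}.
The best-response slope dx_{Pike}/dx_{Mesa} = −0.25 < 0: the reaction function is downward-sloping, so the choices are strategic substitutes.

strategic substitutes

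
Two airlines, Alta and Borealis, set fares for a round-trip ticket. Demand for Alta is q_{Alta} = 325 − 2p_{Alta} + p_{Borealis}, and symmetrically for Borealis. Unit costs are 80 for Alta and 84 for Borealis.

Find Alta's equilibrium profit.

13513.68

Alta's profit: π = (p_{Alta} − 80)(325 − 2p_{Alta} + p_{Borealis}).
∂π/∂p_{Alta} = 485 − 4p_{Alta} + p_{Borealis} = 0 ⇒ p_{Alta} = 121.25 + 0.25p_{Borealis}.
Similarly p_{Borealis} = 123.25 + 0.25p_{Alta}.
Plugging p_{Borealis} into Alta's best response: p_{Alta} = 121.25 + 0.25(123.25 + 0.25p_{Alta}) ⇒ 0.9375p_{Alta} = 152.0625, so p_{Alta} = 162.2.
Then p_{Borealis} = 123.25 + 0.25·162.2 = 163.8.
q_{Alta} = 325 − 2·162.2 + 163.8 = 164.4.
Profit = (162.2 − 80)·164.4 = 13513.68.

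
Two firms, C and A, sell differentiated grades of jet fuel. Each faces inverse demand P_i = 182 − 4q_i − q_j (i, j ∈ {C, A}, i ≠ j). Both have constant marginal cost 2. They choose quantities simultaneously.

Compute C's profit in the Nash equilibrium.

Firm C's profit: π = q_C(182 − 4q_C − q_A) − 2q_C.
∂π/∂q_C = 180 − 8q_C − q_A = 0 ⇒ q_C = 22.5 − 0.125q_A.
By symmetry q_A = q_C; substituting into the reaction function, 1.125q_C = 22.5 and q_C = 20.
P_C = 182 − 4·20 − 20 = 82.
Profit = (82 − 2)·20 = 1600.

1600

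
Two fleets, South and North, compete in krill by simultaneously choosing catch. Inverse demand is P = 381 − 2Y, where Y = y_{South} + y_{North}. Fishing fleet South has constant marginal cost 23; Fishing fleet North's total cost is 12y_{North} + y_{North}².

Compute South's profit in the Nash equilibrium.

Fishing fleet South's profit: π = y_{South}(381 − 2(y_{South} + y_{North})) − 23y_{South}.
∂π/∂y_{South} = 358 − 4y_{South} − 2y_{North} = 0, so y_{South} = 89.5 − 0.5y_{North}.
For North: ∂π/∂y_{North} = 369 − 6y_{North} − 2y_{South} = 0 ⇒ y_{North} = 61.5 − (1/3)y_{South}.
Substituting the second reaction function into the first: y_{South} = 89.5 − 0.5(61.5 − (1/3)y_{South}), which gives (5/6)y_{South} = 58.75 ⇒ y_{South} = 70.5.
Then y_{North} = 61.5 − (1/3)·70.5 = 38.
Price P = 381 − 2·108.5 = 164.
South's profit: (164 − 23)·70.5 = 9940.5.

9940.5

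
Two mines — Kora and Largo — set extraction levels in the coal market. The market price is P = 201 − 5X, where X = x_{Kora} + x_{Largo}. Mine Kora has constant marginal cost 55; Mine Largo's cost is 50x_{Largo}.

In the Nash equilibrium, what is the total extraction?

19.8

Mine Kora's profit: π = x_{Kora}(201 − 5(x_{Kora} + x_{Largo})) − 55x_{Kora}.
∂π/∂x_{Kora} = 146 − 10x_{Kora} − 5x_{Largo} = 0, so x_{Kora} = 14.6 − 0.5x_{Largo}.
By the same steps for Largo: x_{Largo} = 15.1 − 0.5x_{Kora}.
Solving the two reaction functions simultaneously: (1 − (−0.5)(−0.5))x_{Kora} = 14.6 − 0.5·15.1, so 0.75x_{Kora} = 7.05 and x_{Kora} = 9.4.
Then x_{Largo} = 15.1 − 0.5·9.4 = 10.4.
Total extraction: 9.4 + 10.4 = 19.8.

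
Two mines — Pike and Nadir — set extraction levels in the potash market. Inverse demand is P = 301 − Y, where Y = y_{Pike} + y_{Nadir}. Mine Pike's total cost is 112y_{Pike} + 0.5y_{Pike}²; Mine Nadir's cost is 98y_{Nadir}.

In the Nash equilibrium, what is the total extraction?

Mine Pike's profit: π = y_{Pike}(301 − (y_{Pike} + y_{Nadir})) − 112y_{Pike} − 0.5y_{Pike}².
∂π/∂y_{Pike} = 189 − 3y_{Pike} − y_{Nadir} = 0, so y_{Pike} = 63 − (1/3)y_{Nadir}.
For Nadir: ∂π/∂y_{Nadir} = 203 − 2y_{Nadir} − y_{Pike} = 0 ⇒ y_{Nadir} = 101.5 − 0.5y_{Pike}.
Substituting the second reaction function into the first: y_{Pike} = 63 − (1/3)(101.5 − 0.5y_{Pike}), which gives (5/6)y_{Pike} = 175/6 ⇒ y_{Pike} = 35.
Then y_{Nadir} = 101.5 − 0.5·35 = 84.
Total extraction: 35 + 84 = 119.

119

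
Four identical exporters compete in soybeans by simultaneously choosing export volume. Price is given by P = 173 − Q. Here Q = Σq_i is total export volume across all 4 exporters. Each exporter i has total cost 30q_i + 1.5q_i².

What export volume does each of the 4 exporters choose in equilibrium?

17.875

A representative exporter's profit is π_i = q_i(173 − Q) − 30q_i − 1.5q_i², with Q = q_i + Σ_{j≠i} q_j.
First-order condition: 143 − 5q_i − Σ_{j≠i} q_j = 0.
Imposing symmetry (q_j = q for all j) turns Σ_{j≠i} q_j into 3q, so 143 = 8q and q = 17.875.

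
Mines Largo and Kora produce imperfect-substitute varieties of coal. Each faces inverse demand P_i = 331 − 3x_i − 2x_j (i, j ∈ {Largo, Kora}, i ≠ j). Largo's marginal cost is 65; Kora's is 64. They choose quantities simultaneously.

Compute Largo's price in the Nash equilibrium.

164.5625

Mine Largo's profit: π = x_{Largo}(331 − 3x_{Largo} − 2x_{Kora}) − 65x_{Largo}.
∂π/∂x_{Largo} = 266 − 6x_{Largo} − 2x_{Kora} = 0 ⇒ x_{Largo} = 133/3 − (1/3)x_{Kora}.
Similarly x_{Kora} = 44.5 − (1/3)x_{Largo}.
Solving the two reaction functions simultaneously: (1 − (−1/3)(−1/3))x_{Largo} = 133/3 − (1/3)·44.5, so (8/9)x_{Largo} = 29.5 and x_{Largo} = 33.1875.
Then x_{Kora} = 44.5 − (1/3)·33.1875 = 33.4375.
P_{Largo} = 331 − 3·33.1875 − 2·33.4375 = 164.5625.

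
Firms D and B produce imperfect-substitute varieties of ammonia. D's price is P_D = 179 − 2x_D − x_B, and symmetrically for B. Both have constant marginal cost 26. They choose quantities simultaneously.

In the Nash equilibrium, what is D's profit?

Firm D's profit: π = x_D(179 − 2x_D − x_B) − 26x_D.
∂π/∂x_D = 153 − 4x_D − x_B = 0 ⇒ x_D = 38.25 − 0.25x_B.
The game is symmetric, so in equilibrium x_B = x_D: the reaction function gives 1.25x_D = 38.25, hence x_D = 30.6.
P_D = 179 − 2·30.6 − 30.6 = 87.2.
Profit = (87.2 − 26)·30.6 = 1872.72.

1872.72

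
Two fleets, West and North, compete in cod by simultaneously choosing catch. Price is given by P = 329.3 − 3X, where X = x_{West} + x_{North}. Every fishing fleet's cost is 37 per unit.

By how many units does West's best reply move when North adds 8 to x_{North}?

Fishing fleet West's profit: π = x_{West}(329.3 − 3(x_{West} + x_{North})) − 37x_{West}.
∂π/∂x_{West} = 292.3 − 6x_{West} − 3x_{North} = 0, so x_{West} = 2923/60 − 0.5x_{North}.
The reaction-function slope is −0.5, so an 8-unit rise in x_{North} moves x_{West} by −0.5 × 8 = −4. West's best response falls — the actions are strategic substitutes.

-4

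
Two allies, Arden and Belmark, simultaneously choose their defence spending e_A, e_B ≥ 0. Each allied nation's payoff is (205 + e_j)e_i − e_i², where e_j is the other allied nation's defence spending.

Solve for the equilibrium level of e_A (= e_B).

205

Arden's payoff is (205 + e_B)e_A − e_A².
∂π/∂e_A = 205 + e_B − 2e_A = 0, so e_A = 102.5 + 0.5e_B.
Setting e_A = e_B in the reaction function: e_A = 102.5 + 0.5e_A, so e_A = 102.5 / 0.5 = 205.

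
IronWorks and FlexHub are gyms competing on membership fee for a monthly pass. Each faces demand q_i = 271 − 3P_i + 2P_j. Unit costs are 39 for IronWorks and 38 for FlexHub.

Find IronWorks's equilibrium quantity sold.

173.4375

IronWorks's profit: π = (P_{IronWorks} − 39)(271 − 3P_{IronWorks} + 2P_{FlexHub}).
∂π/∂P_{IronWorks} = 388 − 6P_{IronWorks} + 2P_{FlexHub} = 0 ⇒ P_{IronWorks} = 194/3 + (1/3)P_{FlexHub}.
Similarly P_{FlexHub} = 385/6 + (1/3)P_{IronWorks}.
Solving the two reaction functions simultaneously: (1 − (1/3)(1/3))P_{IronWorks} = 194/3 + (1/3)·(385/6), so (8/9)P_{IronWorks} = 1549/18 and P_{IronWorks} = 96.8125.
Then P_{FlexHub} = 385/6 + (1/3)·96.8125 = 96.4375.
q_{IronWorks} = 271 − 3·96.8125 + 2·96.4375 = 173.4375.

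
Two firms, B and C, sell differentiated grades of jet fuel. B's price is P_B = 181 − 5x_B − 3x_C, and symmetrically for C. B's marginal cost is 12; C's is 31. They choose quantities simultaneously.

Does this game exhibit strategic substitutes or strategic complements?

strategic substitutes

Firm B's profit: π = x_B(181 − 5x_B − 3x_C) − 12x_B.
∂π/∂x_B = 169 − 10x_B − 3x_C = 0 ⇒ x_B = 16.9 − 0.3x_C.
The best-response slope dx_B/dx_C = −0.3 < 0: the reaction function is downward-sloping, so the choices are strategic substitutes.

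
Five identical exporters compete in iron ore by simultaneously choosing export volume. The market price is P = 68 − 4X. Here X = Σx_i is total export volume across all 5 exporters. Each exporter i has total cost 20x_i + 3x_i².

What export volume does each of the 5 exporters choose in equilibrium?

A representative exporter's profit is π_i = x_i(68 − 4X) − 20x_i − 3x_i², with X = x_i + Σ_{j≠i} x_j.
First-order condition: 48 − 14x_i − 4Σ_{j≠i} x_j = 0.
Imposing symmetry (x_j = x for all j) turns Σ_{j≠i} x_j into 4x, so 48 = 30x and x = 1.6.

1.6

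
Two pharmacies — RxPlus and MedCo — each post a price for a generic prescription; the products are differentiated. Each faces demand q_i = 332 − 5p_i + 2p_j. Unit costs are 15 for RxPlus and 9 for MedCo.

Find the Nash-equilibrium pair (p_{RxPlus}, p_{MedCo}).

RxPlus's profit: π = (p_{RxPlus} − 15)(332 − 5p_{RxPlus} + 2p_{MedCo}).
∂π/∂p_{RxPlus} = 407 − 10p_{RxPlus} + 2p_{MedCo} = 0 ⇒ p_{RxPlus} = 40.7 + 0.2p_{MedCo}.
Similarly p_{MedCo} = 37.7 + 0.2p_{RxPlus}.
Plugging p_{MedCo} into RxPlus's best response: p_{RxPlus} = 40.7 + 0.2(37.7 + 0.2p_{RxPlus}) ⇒ 0.96p_{RxPlus} = 48.24, so p_{RxPlus} = 50.25.
Then p_{MedCo} = 37.7 + 0.2·50.25 = 47.75.

50.25, 47.75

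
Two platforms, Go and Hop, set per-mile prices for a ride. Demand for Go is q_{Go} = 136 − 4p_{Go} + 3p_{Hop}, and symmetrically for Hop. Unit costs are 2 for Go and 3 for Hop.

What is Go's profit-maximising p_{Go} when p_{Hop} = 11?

Go's profit: π = (p_{Go} − 2)(136 − 4p_{Go} + 3p_{Hop}).
∂π/∂p_{Go} = 144 − 8p_{Go} + 3p_{Hop} = 0 ⇒ p_{Go} = 18 + 0.375p_{Hop}.
At p_{Hop} = 11: p_{Go} = 18 + 0.375·11 = 22.125.

22.125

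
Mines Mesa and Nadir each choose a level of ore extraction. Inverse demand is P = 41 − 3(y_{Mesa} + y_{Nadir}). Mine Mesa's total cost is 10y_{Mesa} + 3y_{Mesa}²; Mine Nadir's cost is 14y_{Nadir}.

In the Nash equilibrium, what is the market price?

Mine Mesa's profit: π = y_{Mesa}(41 − 3(y_{Mesa} + y_{Nadir})) − 10y_{Mesa} − 3y_{Mesa}².
∂π/∂y_{Mesa} = 31 − 12y_{Mesa} − 3y_{Nadir} = 0, so y_{Mesa} = 31/12 − 0.25y_{Nadir}.
For Nadir: ∂π/∂y_{Nadir} = 27 − 6y_{Nadir} − 3y_{Mesa} = 0 ⇒ y_{Nadir} = 4.5 − 0.5y_{Mesa}.
Solving the two reaction functions simultaneously: (1 − (−0.25)(−0.5))y_{Mesa} = 31/12 − 0.25·4.5, so 0.875y_{Mesa} = 35/24 and y_{Mesa} = 5/3.
Then y_{Nadir} = 4.5 − 0.5·(5/3) = 11/3.
Equilibrium price: P = 41 − 3·(16/3) = 25.

25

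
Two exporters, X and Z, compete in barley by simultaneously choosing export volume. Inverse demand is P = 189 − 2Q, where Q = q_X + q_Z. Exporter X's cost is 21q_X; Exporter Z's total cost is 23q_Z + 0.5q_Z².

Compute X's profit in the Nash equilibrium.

Exporter X's profit: π = q_X(189 − 2(q_X + q_Z)) − 21q_X.
∂π/∂q_X = 168 − 4q_X − 2q_Z = 0, so q_X = 42 − 0.5q_Z.
For Z: ∂π/∂q_Z = 166 − 5q_Z − 2q_X = 0 ⇒ q_Z = 33.2 − 0.4q_X.
Plugging q_Z into X's best response: q_X = 42 − 0.5(33.2 − 0.4q_X) ⇒ 0.8q_X = 25.4, so q_X = 31.75.
Then q_Z = 33.2 − 0.4·31.75 = 20.5.
Price P = 189 − 2·52.25 = 84.5.
X's profit: (84.5 − 21)·31.75 = 2016.125.

2016.125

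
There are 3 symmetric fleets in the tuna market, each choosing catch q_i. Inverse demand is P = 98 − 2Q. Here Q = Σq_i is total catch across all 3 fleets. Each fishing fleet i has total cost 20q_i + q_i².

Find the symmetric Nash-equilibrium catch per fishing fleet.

7.8

A representative fishing fleet's profit is π_i = q_i(98 − 2Q) − 20q_i − q_i², with Q = q_i + Σ_{j≠i} q_j.
First-order condition: 78 − 6q_i − 2Σ_{j≠i} q_j = 0.
With identical fishing fleets, set every q_j = q: then 78 − 6q − 4q = 0, i.e. q = 78/10 = 7.8.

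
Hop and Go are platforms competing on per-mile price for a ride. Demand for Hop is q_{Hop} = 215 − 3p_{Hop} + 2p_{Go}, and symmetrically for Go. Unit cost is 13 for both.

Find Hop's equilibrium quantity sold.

Hop's profit: π = (p_{Hop} − 13)(215 − 3p_{Hop} + 2p_{Go}).
∂π/∂p_{Hop} = 254 − 6p_{Hop} + 2p_{Go} = 0 ⇒ p_{Hop} = 127/3 + (1/3)p_{Go}.
By symmetry p_{Go} = p_{Hop}; substituting into the reaction function, (2/3)p_{Hop} = 127/3 and p_{Hop} = 63.5.
q_{Hop} = 215 − 3·63.5 + 2·63.5 = 151.5.

151.5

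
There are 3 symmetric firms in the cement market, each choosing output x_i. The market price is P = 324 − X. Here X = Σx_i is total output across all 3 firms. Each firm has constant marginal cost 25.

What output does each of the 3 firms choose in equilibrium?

74.75

A representative firm's profit is π_i = x_i(324 − X) − 25x_i, with X = x_i + Σ_{j≠i} x_j.
First-order condition: 299 − 2x_i − Σ_{j≠i} x_j = 0.
Imposing symmetry (x_j = x for all j) turns Σ_{j≠i} x_j into 2x, so 299 = 4x and x = 74.75.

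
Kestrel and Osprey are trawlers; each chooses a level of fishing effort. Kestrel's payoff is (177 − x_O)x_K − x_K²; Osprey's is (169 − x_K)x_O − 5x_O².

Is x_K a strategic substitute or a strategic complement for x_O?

Expanding Kestrel's payoff: 177x_K − x_Ox_K − x_K².
∂π/∂x_K = 177 − x_O − 2x_K = 0, so x_K = 88.5 − 0.5x_O.
The best-response slope dx_K/dx_O = −0.5 < 0: the reaction function is downward-sloping, so the choices are strategic substitutes.

strategic substitutes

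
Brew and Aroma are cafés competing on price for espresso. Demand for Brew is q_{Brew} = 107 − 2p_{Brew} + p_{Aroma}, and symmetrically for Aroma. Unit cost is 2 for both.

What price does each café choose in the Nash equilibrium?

Brew's profit: π = (p_{Brew} − 2)(107 − 2p_{Brew} + p_{Aroma}).
∂π/∂p_{Brew} = 111 − 4p_{Brew} + p_{Aroma} = 0 ⇒ p_{Brew} = 27.75 + 0.25p_{Aroma}.
By symmetry p_{Aroma} = p_{Brew}; substituting into the reaction function, 0.75p_{Brew} = 27.75 and p_{Brew} = 37.

37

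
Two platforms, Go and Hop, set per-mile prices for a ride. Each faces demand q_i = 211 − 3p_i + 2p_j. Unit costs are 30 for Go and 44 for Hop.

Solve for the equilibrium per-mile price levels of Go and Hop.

77.875, 83.125

Go's profit: π = (p_{Go} − 30)(211 − 3p_{Go} + 2p_{Hop}).
∂π/∂p_{Go} = 301 − 6p_{Go} + 2p_{Hop} = 0 ⇒ p_{Go} = 301/6 + (1/3)p_{Hop}.
Similarly p_{Hop} = 343/6 + (1/3)p_{Go}.
Plugging p_{Hop} into Go's best response: p_{Go} = 301/6 + (1/3)(343/6 + (1/3)p_{Go}) ⇒ (8/9)p_{Go} = 623/9, so p_{Go} = 77.875.
Then p_{Hop} = 343/6 + (1/3)·77.875 = 83.125.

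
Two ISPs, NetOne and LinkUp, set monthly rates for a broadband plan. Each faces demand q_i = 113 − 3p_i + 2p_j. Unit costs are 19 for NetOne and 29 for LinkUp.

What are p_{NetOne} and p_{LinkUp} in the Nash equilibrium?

44.375, 48.125

NetOne's profit: π = (p_{NetOne} − 19)(113 − 3p_{NetOne} + 2p_{LinkUp}).
∂π/∂p_{NetOne} = 170 − 6p_{NetOne} + 2p_{LinkUp} = 0 ⇒ p_{NetOne} = 85/3 + (1/3)p_{LinkUp}.
Similarly p_{LinkUp} = 100/3 + (1/3)p_{NetOne}.
Plugging p_{LinkUp} into NetOne's best response: p_{NetOne} = 85/3 + (1/3)(100/3 + (1/3)p_{NetOne}) ⇒ (8/9)p_{NetOne} = 355/9, so p_{NetOne} = 44.375.
Then p_{LinkUp} = 100/3 + (1/3)·44.375 = 48.125.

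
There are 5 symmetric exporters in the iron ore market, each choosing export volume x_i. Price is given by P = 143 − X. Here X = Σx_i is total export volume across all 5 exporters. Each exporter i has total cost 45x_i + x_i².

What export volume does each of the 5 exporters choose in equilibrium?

A representative exporter's profit is π_i = x_i(143 − X) − 45x_i − x_i², with X = x_i + Σ_{j≠i} x_j.
First-order condition: 98 − 4x_i − Σ_{j≠i} x_j = 0.
Imposing symmetry (x_j = x for all j) turns Σ_{j≠i} x_j into 4x, so 98 = 8x and x = 12.25.

12.25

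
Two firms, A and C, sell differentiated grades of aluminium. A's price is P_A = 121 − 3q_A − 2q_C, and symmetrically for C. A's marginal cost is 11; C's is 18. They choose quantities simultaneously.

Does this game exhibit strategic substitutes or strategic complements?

strategic substitutes

Firm A's profit: π = q_A(121 − 3q_A − 2q_C) − 11q_A.
∂π/∂q_A = 110 − 6q_A − 2q_C = 0 ⇒ q_A = 55/3 − (1/3)q_C.
The best-response slope dq_A/dq_C = −1/3 < 0: the reaction function is downward-sloping, so the choices are strategic substitutes.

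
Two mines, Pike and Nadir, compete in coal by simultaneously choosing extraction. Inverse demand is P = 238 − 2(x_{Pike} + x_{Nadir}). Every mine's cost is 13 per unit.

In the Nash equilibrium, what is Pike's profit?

Mine Pike's profit: π = x_{Pike}(238 − 2(x_{Pike} + x_{Nadir})) − 13x_{Pike}.
∂π/∂x_{Pike} = 225 − 4x_{Pike} − 2x_{Nadir} = 0, so x_{Pike} = 56.25 − 0.5x_{Nadir}.
By symmetry x_{Nadir} = x_{Pike}; substituting into the reaction function, 1.5x_{Pike} = 56.25 and x_{Pike} = 37.5.
Price P = 238 − 2·75 = 88.
Pike's profit: (88 − 13)·37.5 = 2812.5.

2812.5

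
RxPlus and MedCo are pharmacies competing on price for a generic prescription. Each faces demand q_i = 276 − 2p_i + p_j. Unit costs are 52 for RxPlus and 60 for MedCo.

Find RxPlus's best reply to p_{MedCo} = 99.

RxPlus's profit: π = (p_{RxPlus} − 52)(276 − 2p_{RxPlus} + p_{MedCo}).
∂π/∂p_{RxPlus} = 380 − 4p_{RxPlus} + p_{MedCo} = 0 ⇒ p_{RxPlus} = 95 + 0.25p_{MedCo}.
At p_{MedCo} = 99: p_{RxPlus} = 95 + 0.25·99 = 119.75.

119.75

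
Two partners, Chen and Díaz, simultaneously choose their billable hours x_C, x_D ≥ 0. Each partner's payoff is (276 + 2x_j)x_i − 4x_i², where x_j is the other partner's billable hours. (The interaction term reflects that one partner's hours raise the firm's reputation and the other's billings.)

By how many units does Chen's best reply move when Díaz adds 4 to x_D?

1

Chen's payoff is (276 + 2x_D)x_C − 4x_C².
∂π/∂x_C = 276 + 2x_D − 8x_C = 0, so x_C = 34.5 + 0.25x_D.
The reaction-function slope is 0.25, so a 4-unit rise in x_D moves x_C by 0.25 × 4 = 1. Chen's best response rises — the actions are strategic complements.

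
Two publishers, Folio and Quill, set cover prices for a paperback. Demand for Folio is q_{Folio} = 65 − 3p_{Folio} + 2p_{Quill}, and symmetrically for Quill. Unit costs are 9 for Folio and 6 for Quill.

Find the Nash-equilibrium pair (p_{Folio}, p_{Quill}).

Folio's profit: π = (p_{Folio} − 9)(65 − 3p_{Folio} + 2p_{Quill}).
∂π/∂p_{Folio} = 92 − 6p_{Folio} + 2p_{Quill} = 0 ⇒ p_{Folio} = 46/3 + (1/3)p_{Quill}.
Similarly p_{Quill} = 83/6 + (1/3)p_{Folio}.
Substituting the second reaction function into the first: p_{Folio} = 46/3 + (1/3)(83/6 + (1/3)p_{Folio}), which gives (8/9)p_{Folio} = 359/18 ⇒ p_{Folio} = 22.4375.
Then p_{Quill} = 83/6 + (1/3)·22.4375 = 21.3125.

22.4375, 21.3125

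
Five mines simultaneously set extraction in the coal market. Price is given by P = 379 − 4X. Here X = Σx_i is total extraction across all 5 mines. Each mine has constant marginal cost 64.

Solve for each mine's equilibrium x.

13.125

A representative mine's profit is π_i = x_i(379 − 4X) − 64x_i, with X = x_i + Σ_{j≠i} x_j.
First-order condition: 315 − 8x_i − 4Σ_{j≠i} x_j = 0.
With identical mines, set every x_j = x: then 315 − 8x − 16x = 0, i.e. x = 315/24 = 13.125.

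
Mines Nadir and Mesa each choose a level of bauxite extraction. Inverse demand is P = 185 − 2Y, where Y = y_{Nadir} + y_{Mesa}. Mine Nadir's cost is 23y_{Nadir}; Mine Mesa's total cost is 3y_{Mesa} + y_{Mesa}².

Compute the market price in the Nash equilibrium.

Mine Nadir's profit: π = y_{Nadir}(185 − 2(y_{Nadir} + y_{Mesa})) − 23y_{Nadir}.
∂π/∂y_{Nadir} = 162 − 4y_{Nadir} − 2y_{Mesa} = 0, so y_{Nadir} = 40.5 − 0.5y_{Mesa}.
For Mesa: ∂π/∂y_{Mesa} = 182 − 6y_{Mesa} − 2y_{Nadir} = 0 ⇒ y_{Mesa} = 91/3 − (1/3)y_{Nadir}.
Substituting the second reaction function into the first: y_{Nadir} = 40.5 − 0.5(91/3 − (1/3)y_{Nadir}), which gives (5/6)y_{Nadir} = 76/3 ⇒ y_{Nadir} = 30.4.
Then y_{Mesa} = 91/3 − (1/3)·30.4 = 20.2.
Equilibrium price: P = 185 − 2·50.6 = 83.8.

83.8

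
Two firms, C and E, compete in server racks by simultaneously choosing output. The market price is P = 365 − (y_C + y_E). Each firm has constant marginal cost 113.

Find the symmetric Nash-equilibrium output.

84

Firm C's profit: π = y_C(365 − (y_C + y_E)) − 113y_C.
∂π/∂y_C = 252 − 2y_C − y_E = 0, so y_C = 126 − 0.5y_E.
The game is symmetric, so in equilibrium y_E = y_C: the reaction function gives 1.5y_C = 126, hence y_C = 84.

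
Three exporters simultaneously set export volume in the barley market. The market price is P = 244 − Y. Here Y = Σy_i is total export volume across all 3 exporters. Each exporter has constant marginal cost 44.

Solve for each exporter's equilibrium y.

50

A representative exporter's profit is π_i = y_i(244 − Y) − 44y_i, with Y = y_i + Σ_{j≠i} y_j.
First-order condition: 200 − 2y_i − Σ_{j≠i} y_j = 0.
In a symmetric equilibrium every exporter chooses the same y, so Σ_{j≠i} y_j = 2y. The condition becomes 200 − 4y = 0, giving y = 200/4 = 50.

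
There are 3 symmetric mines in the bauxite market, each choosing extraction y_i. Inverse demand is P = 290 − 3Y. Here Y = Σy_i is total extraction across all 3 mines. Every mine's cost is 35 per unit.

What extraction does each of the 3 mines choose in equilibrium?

A representative mine's profit is π_i = y_i(290 − 3Y) − 35y_i, with Y = y_i + Σ_{j≠i} y_j.
First-order condition: 255 − 6y_i − 3Σ_{j≠i} y_j = 0.
In a symmetric equilibrium every mine chooses the same y, so Σ_{j≠i} y_j = 2y. The condition becomes 255 − 12y = 0, giving y = 255/12 = 21.25.

21.25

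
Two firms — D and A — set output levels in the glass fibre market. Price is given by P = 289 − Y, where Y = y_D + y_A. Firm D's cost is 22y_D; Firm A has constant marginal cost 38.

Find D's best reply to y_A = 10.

Firm D's profit: π = y_D(289 − (y_D + y_A)) − 22y_D.
∂π/∂y_D = 267 − 2y_D − y_A = 0, so y_D = 133.5 − 0.5y_A.
At y_A = 10: y_D = 133.5 − 0.5·10 = 128.5.

128.5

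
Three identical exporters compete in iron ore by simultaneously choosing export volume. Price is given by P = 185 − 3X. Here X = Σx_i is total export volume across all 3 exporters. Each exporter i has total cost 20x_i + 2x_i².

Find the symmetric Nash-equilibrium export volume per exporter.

10.3125

A representative exporter's profit is π_i = x_i(185 − 3X) − 20x_i − 2x_i², with X = x_i + Σ_{j≠i} x_j.
First-order condition: 165 − 10x_i − 3Σ_{j≠i} x_j = 0.
In a symmetric equilibrium every exporter chooses the same x, so Σ_{j≠i} x_j = 2x. The condition becomes 165 − 16x = 0, giving x = 165/16 = 10.3125.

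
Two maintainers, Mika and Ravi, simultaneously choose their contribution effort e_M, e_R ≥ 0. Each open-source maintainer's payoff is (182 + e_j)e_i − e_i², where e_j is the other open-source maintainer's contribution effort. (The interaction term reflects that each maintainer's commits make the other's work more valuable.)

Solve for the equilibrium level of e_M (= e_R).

Mika's payoff is (182 + e_R)e_M − e_M².
∂π/∂e_M = 182 + e_R − 2e_M = 0, so e_M = 91 + 0.5e_R.
By symmetry e_R = e_M; substituting into the reaction function, 0.5e_M = 91 and e_M = 182.

182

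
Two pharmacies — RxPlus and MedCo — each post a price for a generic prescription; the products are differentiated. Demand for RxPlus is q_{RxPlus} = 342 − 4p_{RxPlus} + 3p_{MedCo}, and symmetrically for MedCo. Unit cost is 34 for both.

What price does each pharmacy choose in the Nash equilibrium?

95.6

RxPlus's profit: π = (p_{RxPlus} − 34)(342 − 4p_{RxPlus} + 3p_{MedCo}).
∂π/∂p_{RxPlus} = 478 − 8p_{RxPlus} + 3p_{MedCo} = 0 ⇒ p_{RxPlus} = 59.75 + 0.375p_{MedCo}.
Setting p_{RxPlus} = p_{MedCo} in the reaction function: p_{RxPlus} = 59.75 + 0.375p_{RxPlus}, so p_{RxPlus} = 59.75 / 0.625 = 95.6.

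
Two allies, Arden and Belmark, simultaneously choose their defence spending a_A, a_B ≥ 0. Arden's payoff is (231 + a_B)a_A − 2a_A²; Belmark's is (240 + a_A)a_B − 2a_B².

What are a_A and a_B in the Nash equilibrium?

77.6, 79.4

Expanding Arden's payoff: 231a_A + a_Ba_A − 2a_A².
∂π/∂a_A = 231 + a_B − 4a_A = 0, so a_A = 57.75 + 0.25a_B.
Likewise for Belmark: a_B = 60 + 0.25a_A.
Substituting the second reaction function into the first: a_A = 57.75 + 0.25(60 + 0.25a_A), which gives 0.9375a_A = 72.75 ⇒ a_A = 77.6.
Then a_B = 60 + 0.25·77.6 = 79.4.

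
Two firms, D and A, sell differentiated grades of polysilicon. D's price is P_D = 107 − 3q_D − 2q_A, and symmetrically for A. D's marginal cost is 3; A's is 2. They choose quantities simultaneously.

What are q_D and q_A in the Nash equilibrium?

12.9375, 13.1875

Firm D's profit: π = q_D(107 − 3q_D − 2q_A) − 3q_D.
∂π/∂q_D = 104 − 6q_D − 2q_A = 0 ⇒ q_D = 52/3 − (1/3)q_A.
Similarly q_A = 17.5 − (1/3)q_D.
Substituting the second reaction function into the first: q_D = 52/3 − (1/3)(17.5 − (1/3)q_D), which gives (8/9)q_D = 11.5 ⇒ q_D = 12.9375.
Then q_A = 17.5 − (1/3)·12.9375 = 13.1875.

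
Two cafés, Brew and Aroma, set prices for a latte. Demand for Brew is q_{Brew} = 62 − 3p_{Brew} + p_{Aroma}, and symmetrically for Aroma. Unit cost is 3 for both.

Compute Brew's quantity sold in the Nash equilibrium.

Brew's profit: π = (p_{Brew} − 3)(62 − 3p_{Brew} + p_{Aroma}).
∂π/∂p_{Brew} = 71 − 6p_{Brew} + p_{Aroma} = 0 ⇒ p_{Brew} = 71/6 + (1/6)p_{Aroma}.
Setting p_{Brew} = p_{Aroma} in the reaction function: p_{Brew} = 71/6 + (1/6)p_{Brew}, so p_{Brew} = (71/6) / (5/6) = 14.2.
q_{Brew} = 62 − 3·14.2 + 14.2 = 33.6.

33.6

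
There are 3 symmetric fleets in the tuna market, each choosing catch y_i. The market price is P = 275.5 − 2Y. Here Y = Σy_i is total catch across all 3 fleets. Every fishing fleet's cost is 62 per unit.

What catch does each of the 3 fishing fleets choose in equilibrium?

A representative fishing fleet's profit is π_i = y_i(275.5 − 2Y) − 62y_i, with Y = y_i + Σ_{j≠i} y_j.
First-order condition: 213.5 − 4y_i − 2Σ_{j≠i} y_j = 0.
Imposing symmetry (y_j = y for all j) turns Σ_{j≠i} y_j into 2y, so 213.5 = 8y and y = 26.6875.

26.6875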